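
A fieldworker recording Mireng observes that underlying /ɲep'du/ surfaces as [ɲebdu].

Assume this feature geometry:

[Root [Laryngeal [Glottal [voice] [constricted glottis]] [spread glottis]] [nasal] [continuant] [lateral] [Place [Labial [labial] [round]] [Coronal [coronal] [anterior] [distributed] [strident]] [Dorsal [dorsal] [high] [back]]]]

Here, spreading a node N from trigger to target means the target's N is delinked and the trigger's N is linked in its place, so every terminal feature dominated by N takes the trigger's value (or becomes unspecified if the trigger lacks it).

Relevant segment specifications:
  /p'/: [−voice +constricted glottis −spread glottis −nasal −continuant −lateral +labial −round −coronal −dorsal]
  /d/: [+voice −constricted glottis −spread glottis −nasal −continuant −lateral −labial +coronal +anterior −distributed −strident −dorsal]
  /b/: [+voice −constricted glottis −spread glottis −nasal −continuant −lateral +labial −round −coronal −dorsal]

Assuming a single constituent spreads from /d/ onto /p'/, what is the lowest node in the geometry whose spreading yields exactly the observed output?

Glottal

Feature comparison: [voice], [constricted glottis] differ between /p'/ and [b]; the remaining terminals match.
In this geometry the lowest node dominating all of them is Glottal: every daughter of Glottal dominates only a proper subset, so no lower node suffices.
If Glottal spreads, every terminal under it takes /d/'s value, producing [b] as observed.
Features on which the two segments disagree outside Glottal, such as [coronal], [labial], are unchanged — nothing dominating them spread, and Glottal is the minimal sufficient constituent.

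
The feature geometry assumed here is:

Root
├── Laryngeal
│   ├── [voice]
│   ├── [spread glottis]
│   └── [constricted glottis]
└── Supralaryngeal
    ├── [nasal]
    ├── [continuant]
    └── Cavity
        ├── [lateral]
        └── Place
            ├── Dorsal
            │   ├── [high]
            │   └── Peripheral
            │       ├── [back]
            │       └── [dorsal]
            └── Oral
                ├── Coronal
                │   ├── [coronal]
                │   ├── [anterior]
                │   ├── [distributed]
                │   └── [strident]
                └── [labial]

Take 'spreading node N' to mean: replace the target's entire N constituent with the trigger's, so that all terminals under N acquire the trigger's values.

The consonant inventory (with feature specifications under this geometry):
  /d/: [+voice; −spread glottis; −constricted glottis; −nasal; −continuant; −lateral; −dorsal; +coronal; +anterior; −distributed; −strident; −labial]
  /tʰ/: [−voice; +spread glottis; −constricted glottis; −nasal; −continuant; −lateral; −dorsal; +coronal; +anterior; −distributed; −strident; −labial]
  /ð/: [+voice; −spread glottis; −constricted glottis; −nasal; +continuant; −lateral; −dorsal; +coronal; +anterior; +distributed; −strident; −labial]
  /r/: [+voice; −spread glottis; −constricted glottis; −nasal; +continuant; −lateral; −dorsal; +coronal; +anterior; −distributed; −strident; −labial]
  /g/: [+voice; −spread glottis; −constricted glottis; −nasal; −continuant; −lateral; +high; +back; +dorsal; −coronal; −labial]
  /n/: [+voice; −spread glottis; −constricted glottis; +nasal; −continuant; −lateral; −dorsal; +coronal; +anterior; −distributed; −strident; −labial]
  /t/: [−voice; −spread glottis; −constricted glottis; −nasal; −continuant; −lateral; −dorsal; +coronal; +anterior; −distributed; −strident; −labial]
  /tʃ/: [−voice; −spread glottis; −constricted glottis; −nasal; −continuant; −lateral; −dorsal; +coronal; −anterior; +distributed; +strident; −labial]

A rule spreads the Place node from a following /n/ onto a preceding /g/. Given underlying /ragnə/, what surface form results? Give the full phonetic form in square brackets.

[radnə]

Terminals under Place in this geometry: [high], [back], [dorsal], [coronal], [anterior], [distributed], [strident], [labial].
The target acquires /n/'s values for everything under Place — [−dorsal], [+coronal], [+anterior], [−distributed], [−strident], [−labial] — while keeping its own [voice], [spread glottis], [constricted glottis], ….
The resulting bundle matches /d/ in the inventory; substituting it for /g/ gives [radnə].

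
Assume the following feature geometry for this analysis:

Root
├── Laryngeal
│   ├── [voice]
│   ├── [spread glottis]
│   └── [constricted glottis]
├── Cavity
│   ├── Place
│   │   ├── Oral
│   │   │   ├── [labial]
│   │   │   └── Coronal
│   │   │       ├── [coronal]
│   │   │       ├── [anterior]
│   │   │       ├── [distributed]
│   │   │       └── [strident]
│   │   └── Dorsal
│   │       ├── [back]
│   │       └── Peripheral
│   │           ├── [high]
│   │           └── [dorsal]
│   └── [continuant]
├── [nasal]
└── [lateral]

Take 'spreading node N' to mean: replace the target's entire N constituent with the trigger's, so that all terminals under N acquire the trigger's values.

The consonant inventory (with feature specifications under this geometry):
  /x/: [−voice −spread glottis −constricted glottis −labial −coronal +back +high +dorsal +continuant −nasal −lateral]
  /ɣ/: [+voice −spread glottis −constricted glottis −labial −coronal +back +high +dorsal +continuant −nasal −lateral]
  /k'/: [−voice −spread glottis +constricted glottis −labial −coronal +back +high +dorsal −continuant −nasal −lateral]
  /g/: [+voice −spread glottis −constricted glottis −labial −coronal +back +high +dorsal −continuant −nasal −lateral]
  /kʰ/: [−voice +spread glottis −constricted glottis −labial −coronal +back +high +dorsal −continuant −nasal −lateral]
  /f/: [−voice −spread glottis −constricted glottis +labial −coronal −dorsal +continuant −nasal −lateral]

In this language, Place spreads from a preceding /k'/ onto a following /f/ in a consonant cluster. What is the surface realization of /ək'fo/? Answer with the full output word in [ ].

[ək'xo]

Terminals under Place in this geometry: [labial], [coronal], [anterior], [distributed], [strident], [back], [high], [dorsal].
The target acquires /k'/'s values for everything under Place — [−labial], [−coronal], [+back], [+high], [+dorsal] — while keeping its own [voice], [spread glottis], [constricted glottis], ….
This feature bundle is that of [x], so /ək'fo/ surfaces as [ək'xo].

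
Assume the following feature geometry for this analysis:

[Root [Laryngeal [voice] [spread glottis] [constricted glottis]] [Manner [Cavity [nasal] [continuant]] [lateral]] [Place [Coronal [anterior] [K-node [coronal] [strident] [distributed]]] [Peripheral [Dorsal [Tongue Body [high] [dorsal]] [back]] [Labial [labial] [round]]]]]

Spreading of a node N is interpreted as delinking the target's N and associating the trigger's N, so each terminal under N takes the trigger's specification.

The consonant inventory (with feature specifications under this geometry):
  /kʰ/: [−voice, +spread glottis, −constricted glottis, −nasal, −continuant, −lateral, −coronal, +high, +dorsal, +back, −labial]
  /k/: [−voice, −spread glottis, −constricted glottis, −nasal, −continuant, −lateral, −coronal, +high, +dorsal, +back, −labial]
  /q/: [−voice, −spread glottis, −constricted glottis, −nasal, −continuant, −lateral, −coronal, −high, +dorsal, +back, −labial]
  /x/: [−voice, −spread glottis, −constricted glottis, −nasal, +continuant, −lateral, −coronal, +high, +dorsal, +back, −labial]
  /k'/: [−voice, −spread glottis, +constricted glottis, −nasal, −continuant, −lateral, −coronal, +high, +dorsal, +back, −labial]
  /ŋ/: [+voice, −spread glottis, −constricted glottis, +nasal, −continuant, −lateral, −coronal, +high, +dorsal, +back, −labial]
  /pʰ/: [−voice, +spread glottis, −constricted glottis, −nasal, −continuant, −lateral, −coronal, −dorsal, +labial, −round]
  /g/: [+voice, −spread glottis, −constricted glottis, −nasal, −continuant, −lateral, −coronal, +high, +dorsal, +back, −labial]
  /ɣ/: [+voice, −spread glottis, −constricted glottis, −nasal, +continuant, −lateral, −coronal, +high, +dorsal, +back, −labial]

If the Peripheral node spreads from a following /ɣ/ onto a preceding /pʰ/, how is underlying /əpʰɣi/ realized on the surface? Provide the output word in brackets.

[əkʰɣi]

The Peripheral node dominates the terminals [high], [dorsal], [back], [labial], [round].
Spreading Peripheral from /ɣ/ onto /pʰ/ replaces those values with /ɣ/'s: [+high], [+dorsal], [+back], [−labial]. Features outside Peripheral ([voice], [spread glottis], [constricted glottis], …) stay as in /pʰ/.
The resulting bundle matches /kʰ/ in the inventory; substituting it for /pʰ/ gives [əkʰɣi].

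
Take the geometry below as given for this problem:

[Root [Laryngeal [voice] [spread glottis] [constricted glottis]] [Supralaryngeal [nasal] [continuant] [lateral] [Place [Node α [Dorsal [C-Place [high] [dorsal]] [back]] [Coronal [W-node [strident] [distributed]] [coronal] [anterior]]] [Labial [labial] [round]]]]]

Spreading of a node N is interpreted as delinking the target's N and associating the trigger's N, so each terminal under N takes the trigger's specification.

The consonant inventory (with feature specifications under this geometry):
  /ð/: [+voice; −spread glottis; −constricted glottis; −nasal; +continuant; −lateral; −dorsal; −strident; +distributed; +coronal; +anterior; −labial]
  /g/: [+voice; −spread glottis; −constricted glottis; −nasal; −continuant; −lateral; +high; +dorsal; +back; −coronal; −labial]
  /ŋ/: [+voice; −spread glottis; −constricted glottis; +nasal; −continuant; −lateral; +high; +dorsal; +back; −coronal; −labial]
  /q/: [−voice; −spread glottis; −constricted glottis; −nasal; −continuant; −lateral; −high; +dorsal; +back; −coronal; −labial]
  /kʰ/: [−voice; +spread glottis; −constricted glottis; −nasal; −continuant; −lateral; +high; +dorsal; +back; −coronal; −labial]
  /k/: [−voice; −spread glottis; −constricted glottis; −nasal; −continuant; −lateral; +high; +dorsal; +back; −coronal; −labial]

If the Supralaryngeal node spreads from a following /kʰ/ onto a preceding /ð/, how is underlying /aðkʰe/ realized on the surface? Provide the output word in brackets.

Supralaryngeal immediately or transitively dominates [nasal], [continuant], [lateral], [high], [dorsal], [back], [strident], [distributed], [coronal], [anterior], [labial], [round].
After delinking /ð/'s Supralaryngeal and linking /kʰ/'s, the affected terminals become [−nasal], [−continuant], [−lateral], [+high], [+dorsal], [+back], [−coronal], [−labial]; [voice], [spread glottis], [constricted glottis] (outside Supralaryngeal) are retained from /ð/.
This feature bundle is that of [g], so /aðkʰe/ surfaces as [agkʰe].

[agkʰe]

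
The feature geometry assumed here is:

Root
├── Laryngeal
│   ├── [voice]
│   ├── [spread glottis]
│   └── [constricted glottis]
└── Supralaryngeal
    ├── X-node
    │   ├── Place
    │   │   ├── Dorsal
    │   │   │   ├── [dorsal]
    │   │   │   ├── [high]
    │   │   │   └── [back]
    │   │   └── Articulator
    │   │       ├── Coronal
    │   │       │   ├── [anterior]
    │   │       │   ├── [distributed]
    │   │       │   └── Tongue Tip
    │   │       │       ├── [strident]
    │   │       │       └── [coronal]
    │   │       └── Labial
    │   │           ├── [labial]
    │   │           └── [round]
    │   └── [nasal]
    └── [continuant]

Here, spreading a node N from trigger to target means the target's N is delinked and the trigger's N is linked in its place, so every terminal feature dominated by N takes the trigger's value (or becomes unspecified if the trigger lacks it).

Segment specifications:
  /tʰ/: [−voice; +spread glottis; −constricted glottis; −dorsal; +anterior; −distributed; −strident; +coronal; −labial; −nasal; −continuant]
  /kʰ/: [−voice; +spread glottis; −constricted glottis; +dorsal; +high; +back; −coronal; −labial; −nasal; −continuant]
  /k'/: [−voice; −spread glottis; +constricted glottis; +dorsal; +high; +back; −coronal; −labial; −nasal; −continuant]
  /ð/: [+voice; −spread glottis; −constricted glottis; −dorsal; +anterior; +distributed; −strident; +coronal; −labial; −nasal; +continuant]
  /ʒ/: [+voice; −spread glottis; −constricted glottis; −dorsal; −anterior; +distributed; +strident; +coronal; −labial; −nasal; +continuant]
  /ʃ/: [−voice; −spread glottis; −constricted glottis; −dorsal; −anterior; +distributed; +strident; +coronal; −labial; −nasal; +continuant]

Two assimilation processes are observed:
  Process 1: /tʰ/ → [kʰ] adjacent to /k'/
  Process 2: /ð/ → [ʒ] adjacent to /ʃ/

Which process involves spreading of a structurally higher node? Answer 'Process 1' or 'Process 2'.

In Process 1, [coronal], [anterior], [distributed], [strident], [dorsal], [high], [back] change, so the minimal spreading node is Place at depth 3.
Process 2 alters [anterior], [strident]; the lowest common ancestor is Coronal (depth 5 from Root).
Place (depth 3) sits above Coronal (depth 5), making Process 1 the one with the higher spreading node.

Process 1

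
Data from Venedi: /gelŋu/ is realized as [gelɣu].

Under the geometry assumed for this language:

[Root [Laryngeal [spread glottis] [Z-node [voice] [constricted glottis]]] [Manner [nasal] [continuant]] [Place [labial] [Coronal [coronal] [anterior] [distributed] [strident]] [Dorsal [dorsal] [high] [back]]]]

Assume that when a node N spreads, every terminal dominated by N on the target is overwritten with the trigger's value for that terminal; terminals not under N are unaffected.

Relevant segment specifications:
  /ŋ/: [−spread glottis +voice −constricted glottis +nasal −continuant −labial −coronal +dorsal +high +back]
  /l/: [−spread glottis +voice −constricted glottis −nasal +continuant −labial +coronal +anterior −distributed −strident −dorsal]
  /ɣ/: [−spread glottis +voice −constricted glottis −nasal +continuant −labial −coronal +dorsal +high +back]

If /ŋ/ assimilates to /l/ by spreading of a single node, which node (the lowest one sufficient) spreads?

Manner

/ŋ/ and [ɣ] differ in [nasal], [continuant]; every other specified feature is identical.
The smallest constituent containing every changed terminal is Manner — each of its daughters lacks at least one of the affected features.
If Manner spreads, every terminal under it takes /l/'s value, producing [ɣ] as observed.
Since [coronal], [dorsal] are preserved even though /l/ disagrees there, no node above Manner spread.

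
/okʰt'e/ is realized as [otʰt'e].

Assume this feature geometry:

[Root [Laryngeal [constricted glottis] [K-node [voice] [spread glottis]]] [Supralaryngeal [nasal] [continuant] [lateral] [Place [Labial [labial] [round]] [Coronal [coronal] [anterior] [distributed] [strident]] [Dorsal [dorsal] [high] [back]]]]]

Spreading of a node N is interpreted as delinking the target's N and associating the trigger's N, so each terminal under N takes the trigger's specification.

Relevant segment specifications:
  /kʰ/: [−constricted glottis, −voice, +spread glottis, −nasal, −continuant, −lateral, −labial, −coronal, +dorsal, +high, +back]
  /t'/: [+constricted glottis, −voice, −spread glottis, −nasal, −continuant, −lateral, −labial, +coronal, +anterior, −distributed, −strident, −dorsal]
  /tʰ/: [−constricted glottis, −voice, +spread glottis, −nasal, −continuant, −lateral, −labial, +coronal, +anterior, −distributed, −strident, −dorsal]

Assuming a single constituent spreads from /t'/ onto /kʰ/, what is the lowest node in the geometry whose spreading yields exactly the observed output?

Place

The alternation /kʰ/ → [tʰ] changes [coronal], [anterior], [distributed], [strident], [dorsal], [high], [back] and nothing else.
These terminals are all dominated by Place, and no proper subconstituent of Place covers them all; Place is their lowest common ancestor.
Delinking /kʰ/'s Place and associating /t'/'s Place gives precisely the feature bundle of [tʰ].
Features on which the two segments disagree outside Place, such as [spread glottis], [constricted glottis], are unchanged — nothing dominating them spread, and Place is the minimal sufficient constituent.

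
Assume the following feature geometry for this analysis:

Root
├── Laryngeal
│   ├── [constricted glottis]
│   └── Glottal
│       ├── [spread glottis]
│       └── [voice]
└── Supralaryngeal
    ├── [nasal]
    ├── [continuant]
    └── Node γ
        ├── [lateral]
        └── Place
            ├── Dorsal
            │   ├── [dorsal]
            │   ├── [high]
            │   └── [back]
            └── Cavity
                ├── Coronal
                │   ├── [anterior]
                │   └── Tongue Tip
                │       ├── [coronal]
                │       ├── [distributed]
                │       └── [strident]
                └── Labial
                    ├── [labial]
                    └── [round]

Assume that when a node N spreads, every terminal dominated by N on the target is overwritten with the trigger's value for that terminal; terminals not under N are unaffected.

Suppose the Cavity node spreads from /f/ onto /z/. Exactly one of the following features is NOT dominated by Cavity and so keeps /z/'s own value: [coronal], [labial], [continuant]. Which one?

[continuant]

The terminals dominated by Cavity are [anterior], [coronal], [distributed], [strident], [labial], [round].
Of the listed options, [labial], [coronal] are among these and would be overwritten by spreading Cavity.
[continuant] attaches under Supralaryngeal, not under Cavity, so /z/ retains its own value for [continuant].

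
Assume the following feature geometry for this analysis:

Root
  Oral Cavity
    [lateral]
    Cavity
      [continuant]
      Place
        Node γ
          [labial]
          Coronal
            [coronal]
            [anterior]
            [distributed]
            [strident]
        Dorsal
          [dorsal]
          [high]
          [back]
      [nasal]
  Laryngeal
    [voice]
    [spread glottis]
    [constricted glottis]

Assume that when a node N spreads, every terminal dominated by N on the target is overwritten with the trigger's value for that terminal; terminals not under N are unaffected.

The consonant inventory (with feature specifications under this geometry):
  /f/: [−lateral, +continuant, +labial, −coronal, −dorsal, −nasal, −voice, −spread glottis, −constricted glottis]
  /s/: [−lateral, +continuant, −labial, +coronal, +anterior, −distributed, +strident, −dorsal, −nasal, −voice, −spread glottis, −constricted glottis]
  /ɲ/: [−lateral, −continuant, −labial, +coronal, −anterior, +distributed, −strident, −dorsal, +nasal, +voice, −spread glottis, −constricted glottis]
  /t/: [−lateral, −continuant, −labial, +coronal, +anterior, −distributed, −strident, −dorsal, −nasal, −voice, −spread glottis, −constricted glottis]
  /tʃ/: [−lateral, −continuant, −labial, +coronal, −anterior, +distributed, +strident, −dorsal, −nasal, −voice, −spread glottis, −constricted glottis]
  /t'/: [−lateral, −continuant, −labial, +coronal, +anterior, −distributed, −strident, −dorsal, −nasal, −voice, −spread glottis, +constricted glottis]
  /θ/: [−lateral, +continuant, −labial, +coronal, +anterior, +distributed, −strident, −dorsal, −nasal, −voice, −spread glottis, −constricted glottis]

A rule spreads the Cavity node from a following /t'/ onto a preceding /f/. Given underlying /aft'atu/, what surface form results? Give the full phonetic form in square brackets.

[att'atu]

Terminals under Cavity in this geometry: [continuant], [labial], [coronal], [anterior], [distributed], [strident], [dorsal], [high], [back], [nasal].
Spreading Cavity from /t'/ onto /f/ replaces those values with /t'/'s: [−continuant], [−labial], [+coronal], [+anterior], [−distributed], [−strident], [−dorsal], [−nasal]. Features outside Cavity ([lateral], [voice], [spread glottis], …) stay as in /f/.
The resulting bundle matches /t/ in the inventory; substituting it for /f/ gives [att'atu].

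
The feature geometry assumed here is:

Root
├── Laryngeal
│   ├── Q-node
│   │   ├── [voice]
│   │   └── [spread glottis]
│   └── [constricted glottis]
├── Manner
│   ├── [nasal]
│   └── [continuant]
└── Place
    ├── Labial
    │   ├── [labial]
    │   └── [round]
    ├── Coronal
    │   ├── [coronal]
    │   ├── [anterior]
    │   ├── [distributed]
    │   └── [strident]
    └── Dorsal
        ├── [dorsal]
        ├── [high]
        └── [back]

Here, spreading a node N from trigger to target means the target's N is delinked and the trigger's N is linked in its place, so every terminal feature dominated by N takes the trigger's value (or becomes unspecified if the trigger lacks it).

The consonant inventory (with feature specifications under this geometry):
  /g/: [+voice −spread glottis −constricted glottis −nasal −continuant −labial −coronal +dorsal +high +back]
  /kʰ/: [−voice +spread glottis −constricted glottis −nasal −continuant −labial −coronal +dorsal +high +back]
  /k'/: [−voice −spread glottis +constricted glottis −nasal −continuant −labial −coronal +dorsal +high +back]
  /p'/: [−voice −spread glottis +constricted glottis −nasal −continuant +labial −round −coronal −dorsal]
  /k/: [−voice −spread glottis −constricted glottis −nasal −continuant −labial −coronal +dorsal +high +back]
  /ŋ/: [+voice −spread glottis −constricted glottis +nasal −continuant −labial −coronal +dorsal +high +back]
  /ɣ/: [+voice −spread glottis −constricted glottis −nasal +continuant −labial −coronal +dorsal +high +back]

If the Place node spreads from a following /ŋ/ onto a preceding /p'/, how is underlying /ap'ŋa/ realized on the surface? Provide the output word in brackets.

Place immediately or transitively dominates [labial], [round], [coronal], [anterior], [distributed], [strident], [dorsal], [high], [back].
After delinking /p'/'s Place and linking /ŋ/'s, the affected terminals become [−labial], [−coronal], [+dorsal], [+high], [+back]; [voice], [spread glottis], [constricted glottis], … (outside Place) are retained from /p'/.
Among the inventory, only /k'/ has exactly this specification, giving the surface form [ak'ŋa].

[ak'ŋa]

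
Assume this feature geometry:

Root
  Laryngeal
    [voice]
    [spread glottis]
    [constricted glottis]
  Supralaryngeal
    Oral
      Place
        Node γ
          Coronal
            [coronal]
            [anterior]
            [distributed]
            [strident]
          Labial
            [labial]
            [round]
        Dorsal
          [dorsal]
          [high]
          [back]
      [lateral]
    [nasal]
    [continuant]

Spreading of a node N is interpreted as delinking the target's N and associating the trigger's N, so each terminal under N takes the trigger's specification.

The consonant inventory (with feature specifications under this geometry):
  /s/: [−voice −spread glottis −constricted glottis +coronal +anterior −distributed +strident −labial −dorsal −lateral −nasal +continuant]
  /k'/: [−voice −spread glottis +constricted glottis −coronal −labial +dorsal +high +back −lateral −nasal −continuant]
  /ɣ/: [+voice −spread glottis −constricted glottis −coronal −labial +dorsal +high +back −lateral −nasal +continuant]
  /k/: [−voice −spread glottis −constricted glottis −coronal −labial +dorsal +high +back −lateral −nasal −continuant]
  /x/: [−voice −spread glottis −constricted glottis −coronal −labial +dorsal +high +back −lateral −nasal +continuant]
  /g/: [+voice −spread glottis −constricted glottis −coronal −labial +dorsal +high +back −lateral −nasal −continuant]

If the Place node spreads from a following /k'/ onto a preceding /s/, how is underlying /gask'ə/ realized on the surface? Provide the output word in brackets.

[gaxk'ə]

The Place node dominates the terminals [coronal], [anterior], [distributed], [strident], [labial], [round], [dorsal], [high], [back].
The target acquires /k'/'s values for everything under Place — [−coronal], [−labial], [+dorsal], [+high], [+back] — while keeping its own [voice], [spread glottis], [constricted glottis], ….
Among the inventory, only /x/ has exactly this specification, giving the surface form [gaxk'ə].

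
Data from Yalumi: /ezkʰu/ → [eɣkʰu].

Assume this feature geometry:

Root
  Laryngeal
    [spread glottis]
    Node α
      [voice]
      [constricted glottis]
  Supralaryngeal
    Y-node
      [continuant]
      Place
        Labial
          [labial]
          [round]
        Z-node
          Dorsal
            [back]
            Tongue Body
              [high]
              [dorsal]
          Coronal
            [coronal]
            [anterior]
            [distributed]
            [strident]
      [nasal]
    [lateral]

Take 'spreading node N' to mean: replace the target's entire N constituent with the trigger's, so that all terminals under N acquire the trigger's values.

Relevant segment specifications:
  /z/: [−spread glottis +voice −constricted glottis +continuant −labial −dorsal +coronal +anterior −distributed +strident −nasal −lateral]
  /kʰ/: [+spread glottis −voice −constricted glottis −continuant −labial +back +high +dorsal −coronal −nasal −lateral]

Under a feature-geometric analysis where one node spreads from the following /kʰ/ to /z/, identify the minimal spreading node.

Z-node

/z/ and [ɣ] differ in [coronal], [anterior], [distributed], [strident], [dorsal], [high], [back]; every other specified feature is identical.
These terminals are all dominated by Z-node, and no proper subconstituent of Z-node covers them all; Z-node is their lowest common ancestor.
Delinking /z/'s Z-node and associating /kʰ/'s Z-node gives precisely the feature bundle of [ɣ].
[continuant], [spread glottis] stay as in /z/ although /kʰ/ differs there, so no node dominating them spread; among the remaining candidates Z-node is the lowest that derives the output.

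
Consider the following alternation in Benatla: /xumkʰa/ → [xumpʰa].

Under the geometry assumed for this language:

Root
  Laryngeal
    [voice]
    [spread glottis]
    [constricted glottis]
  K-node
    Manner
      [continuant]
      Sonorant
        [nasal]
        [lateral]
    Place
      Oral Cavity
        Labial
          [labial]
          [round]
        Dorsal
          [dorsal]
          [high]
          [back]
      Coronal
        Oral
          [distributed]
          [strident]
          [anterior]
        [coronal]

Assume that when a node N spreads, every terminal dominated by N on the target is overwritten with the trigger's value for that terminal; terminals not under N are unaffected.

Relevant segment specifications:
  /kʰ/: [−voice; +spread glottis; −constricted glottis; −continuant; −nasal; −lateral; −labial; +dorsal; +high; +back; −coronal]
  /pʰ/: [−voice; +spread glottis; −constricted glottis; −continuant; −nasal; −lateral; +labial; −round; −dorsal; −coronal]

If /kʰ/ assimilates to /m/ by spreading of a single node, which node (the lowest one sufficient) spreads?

Feature comparison: [labial], [round], [dorsal], [high], [back] differ between /kʰ/ and [pʰ]; the remaining terminals match.
These terminals are all dominated by Oral Cavity, and no proper subconstituent of Oral Cavity covers them all; Oral Cavity is their lowest common ancestor.
If Oral Cavity spreads, every terminal under it takes /m/'s value, producing [pʰ] as observed.
[voice], [spread glottis] stay as in /kʰ/ although /m/ differs there, so no node dominating them spread; among the remaining candidates Oral Cavity is the lowest that derives the output.

Oral Cavity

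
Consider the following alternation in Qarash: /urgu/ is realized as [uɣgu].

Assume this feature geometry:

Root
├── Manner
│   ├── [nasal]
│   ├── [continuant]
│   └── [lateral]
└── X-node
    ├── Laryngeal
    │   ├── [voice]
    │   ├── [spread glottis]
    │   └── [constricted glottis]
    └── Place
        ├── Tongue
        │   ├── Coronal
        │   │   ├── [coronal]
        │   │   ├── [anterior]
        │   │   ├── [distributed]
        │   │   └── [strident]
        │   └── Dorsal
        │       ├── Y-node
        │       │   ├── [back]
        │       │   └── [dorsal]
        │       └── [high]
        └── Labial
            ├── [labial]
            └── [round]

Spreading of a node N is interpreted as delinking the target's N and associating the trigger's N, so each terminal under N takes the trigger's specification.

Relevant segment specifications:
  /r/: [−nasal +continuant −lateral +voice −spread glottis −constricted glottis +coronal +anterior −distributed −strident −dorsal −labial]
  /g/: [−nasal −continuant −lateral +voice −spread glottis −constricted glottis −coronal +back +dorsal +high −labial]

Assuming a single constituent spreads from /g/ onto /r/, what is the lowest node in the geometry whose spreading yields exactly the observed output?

The alternation /r/ → [ɣ] changes [coronal], [anterior], [distributed], [strident], [dorsal], [high], [back] and nothing else.
Tracing each changed feature up the tree, the paths first meet at Tongue; any lower node misses at least one of them.
Delinking /r/'s Tongue and associating /g/'s Tongue gives precisely the feature bundle of [ɣ].
[continuant], a feature on which the two segments disagree outside Tongue, is unchanged — nothing dominating it spread, and Tongue is the minimal sufficient constituent.

Tongue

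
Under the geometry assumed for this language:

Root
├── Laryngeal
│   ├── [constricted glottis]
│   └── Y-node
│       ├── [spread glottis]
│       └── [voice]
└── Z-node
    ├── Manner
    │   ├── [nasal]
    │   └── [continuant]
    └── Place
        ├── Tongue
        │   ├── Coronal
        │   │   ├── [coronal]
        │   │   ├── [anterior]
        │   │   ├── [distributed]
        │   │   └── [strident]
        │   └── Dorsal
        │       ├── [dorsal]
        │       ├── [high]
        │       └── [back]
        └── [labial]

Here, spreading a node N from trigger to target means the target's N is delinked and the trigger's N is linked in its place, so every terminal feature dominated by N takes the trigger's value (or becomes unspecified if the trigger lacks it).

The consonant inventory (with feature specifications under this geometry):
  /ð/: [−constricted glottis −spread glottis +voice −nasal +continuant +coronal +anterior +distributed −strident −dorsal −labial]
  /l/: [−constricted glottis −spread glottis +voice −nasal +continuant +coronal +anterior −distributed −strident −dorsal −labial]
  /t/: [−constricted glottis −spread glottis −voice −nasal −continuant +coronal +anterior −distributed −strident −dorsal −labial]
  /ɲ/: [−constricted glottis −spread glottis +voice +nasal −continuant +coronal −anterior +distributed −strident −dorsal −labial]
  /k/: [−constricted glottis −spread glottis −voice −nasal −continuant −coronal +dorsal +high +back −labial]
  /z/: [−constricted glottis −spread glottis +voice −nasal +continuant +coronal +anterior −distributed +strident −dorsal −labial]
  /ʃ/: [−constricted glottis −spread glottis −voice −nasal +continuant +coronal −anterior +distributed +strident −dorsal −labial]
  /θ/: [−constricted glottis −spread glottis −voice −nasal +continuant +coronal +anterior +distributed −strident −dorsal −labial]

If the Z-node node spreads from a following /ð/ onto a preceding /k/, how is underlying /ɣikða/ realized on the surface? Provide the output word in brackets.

[ɣiθða]

Terminals under Z-node in this geometry: [nasal], [continuant], [coronal], [anterior], [distributed], [strident], [dorsal], [high], [back], [labial].
After delinking /k/'s Z-node and linking /ð/'s, the affected terminals become [−nasal], [+continuant], [+coronal], [+anterior], [+distributed], [−strident], [−dorsal], [−labial]; [constricted glottis], [spread glottis], [voice] (outside Z-node) are retained from /k/.
The resulting bundle matches /θ/ in the inventory; substituting it for /k/ gives [ɣiθða].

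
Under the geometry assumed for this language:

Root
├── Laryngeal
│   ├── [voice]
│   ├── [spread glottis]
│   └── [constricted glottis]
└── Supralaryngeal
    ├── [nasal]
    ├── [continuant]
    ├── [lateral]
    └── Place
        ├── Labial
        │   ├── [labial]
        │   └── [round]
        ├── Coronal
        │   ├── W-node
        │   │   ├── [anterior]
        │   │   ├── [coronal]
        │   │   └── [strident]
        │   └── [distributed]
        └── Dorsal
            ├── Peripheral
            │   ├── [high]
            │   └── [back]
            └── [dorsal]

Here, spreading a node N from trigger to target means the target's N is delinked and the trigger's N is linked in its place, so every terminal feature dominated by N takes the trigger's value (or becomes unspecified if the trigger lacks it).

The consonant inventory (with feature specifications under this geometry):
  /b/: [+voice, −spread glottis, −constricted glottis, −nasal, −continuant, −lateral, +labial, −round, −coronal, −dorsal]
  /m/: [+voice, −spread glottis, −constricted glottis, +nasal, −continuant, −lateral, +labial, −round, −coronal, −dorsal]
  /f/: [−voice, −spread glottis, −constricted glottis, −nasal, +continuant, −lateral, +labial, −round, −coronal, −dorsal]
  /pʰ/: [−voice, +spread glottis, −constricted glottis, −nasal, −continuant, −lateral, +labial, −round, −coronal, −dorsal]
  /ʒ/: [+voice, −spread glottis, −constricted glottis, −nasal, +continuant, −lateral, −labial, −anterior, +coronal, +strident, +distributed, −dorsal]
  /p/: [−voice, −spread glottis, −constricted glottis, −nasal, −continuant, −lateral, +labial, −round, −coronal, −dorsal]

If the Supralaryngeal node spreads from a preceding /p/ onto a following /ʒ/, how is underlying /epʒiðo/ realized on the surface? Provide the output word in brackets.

[epbiðo]

Terminals under Supralaryngeal in this geometry: [nasal], [continuant], [lateral], [labial], [round], [anterior], [coronal], [strident], [distributed], [high], [back], [dorsal].
The target acquires /p/'s values for everything under Supralaryngeal — [−nasal], [−continuant], [−lateral], [+labial], [−round], [−coronal], [−dorsal] — while keeping its own [voice], [spread glottis], [constricted glottis].
The resulting bundle matches /b/ in the inventory; substituting it for /ʒ/ gives [epbiðo].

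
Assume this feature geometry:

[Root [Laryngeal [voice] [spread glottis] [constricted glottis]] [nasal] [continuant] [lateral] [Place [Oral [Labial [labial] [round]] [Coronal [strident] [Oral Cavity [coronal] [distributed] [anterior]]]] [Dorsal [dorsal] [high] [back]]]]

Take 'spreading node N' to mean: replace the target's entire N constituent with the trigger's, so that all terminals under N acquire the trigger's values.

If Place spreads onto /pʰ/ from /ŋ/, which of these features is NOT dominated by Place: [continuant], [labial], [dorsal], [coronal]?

[continuant]

The terminals dominated by Place are [labial], [round], [strident], [coronal], [distributed], [anterior], [dorsal], [high], [back].
Of the listed options, [coronal], [dorsal], [labial] are among these and would be overwritten by spreading Place.
[continuant] attaches under Root, not under Place, so /pʰ/ retains its own value for [continuant].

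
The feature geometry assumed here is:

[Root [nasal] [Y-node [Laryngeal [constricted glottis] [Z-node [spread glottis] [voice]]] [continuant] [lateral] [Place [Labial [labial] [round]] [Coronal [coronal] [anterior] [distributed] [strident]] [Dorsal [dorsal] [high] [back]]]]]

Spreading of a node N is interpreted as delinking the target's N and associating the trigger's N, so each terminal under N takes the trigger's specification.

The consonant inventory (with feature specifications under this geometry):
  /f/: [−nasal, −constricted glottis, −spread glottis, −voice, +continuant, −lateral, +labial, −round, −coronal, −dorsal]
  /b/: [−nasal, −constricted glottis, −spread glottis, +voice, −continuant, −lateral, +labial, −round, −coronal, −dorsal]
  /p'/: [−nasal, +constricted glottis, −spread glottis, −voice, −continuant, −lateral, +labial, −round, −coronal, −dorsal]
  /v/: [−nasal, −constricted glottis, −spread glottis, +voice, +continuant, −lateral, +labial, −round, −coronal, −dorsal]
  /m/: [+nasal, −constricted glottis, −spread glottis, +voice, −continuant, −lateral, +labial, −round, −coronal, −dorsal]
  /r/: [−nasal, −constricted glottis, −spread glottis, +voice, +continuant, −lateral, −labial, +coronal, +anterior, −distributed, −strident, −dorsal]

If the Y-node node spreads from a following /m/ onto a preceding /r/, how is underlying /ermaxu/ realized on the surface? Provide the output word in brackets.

[ebmaxu]

The Y-node node dominates the terminals [constricted glottis], [spread glottis], [voice], [continuant], [lateral], [labial], [round], [coronal], [anterior], [distributed], [strident], [dorsal], [high], [back].
After delinking /r/'s Y-node and linking /m/'s, the affected terminals become [−constricted glottis], [−spread glottis], [+voice], [−continuant], [−lateral], [+labial], [−round], [−coronal], [−dorsal]; [nasal] (outside Y-node) are retained from /r/.
Among the inventory, only /b/ has exactly this specification, giving the surface form [ebmaxu].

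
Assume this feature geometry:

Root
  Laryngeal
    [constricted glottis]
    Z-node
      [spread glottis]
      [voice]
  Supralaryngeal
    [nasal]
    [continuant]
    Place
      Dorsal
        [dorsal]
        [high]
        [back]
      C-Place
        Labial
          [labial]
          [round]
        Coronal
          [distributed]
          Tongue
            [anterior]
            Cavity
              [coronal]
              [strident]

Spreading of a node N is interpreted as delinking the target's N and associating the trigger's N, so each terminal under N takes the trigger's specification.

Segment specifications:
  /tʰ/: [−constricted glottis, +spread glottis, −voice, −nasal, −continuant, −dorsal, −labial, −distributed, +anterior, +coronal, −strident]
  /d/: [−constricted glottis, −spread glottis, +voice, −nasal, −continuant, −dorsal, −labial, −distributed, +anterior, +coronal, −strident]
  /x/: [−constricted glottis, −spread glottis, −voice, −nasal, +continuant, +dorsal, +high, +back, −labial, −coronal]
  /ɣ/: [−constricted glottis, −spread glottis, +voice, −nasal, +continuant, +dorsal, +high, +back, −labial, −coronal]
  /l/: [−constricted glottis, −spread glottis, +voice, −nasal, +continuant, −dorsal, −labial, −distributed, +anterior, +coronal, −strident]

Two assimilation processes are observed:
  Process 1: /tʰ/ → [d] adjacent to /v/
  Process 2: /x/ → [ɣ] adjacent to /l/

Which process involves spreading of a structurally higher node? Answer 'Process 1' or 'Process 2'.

Process 1 alters [voice], [spread glottis]; the lowest common ancestor is Z-node (depth 2 from Root).
Process 2 alters [voice]; the lowest dominating node is [voice] (depth 3 from Root).
Depth 2 < depth 3; Process 1 involves the structurally higher constituent Z-node.

Process 1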